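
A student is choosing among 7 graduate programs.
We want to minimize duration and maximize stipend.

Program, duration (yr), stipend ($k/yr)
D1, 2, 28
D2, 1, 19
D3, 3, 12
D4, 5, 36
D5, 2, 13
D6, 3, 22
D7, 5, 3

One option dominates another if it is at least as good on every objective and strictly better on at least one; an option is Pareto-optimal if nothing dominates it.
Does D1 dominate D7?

D1 vs D7: duration 2≤5, stipend 28≥3 — D1 is at least as good on every objective with at least one strict improvement.

Yes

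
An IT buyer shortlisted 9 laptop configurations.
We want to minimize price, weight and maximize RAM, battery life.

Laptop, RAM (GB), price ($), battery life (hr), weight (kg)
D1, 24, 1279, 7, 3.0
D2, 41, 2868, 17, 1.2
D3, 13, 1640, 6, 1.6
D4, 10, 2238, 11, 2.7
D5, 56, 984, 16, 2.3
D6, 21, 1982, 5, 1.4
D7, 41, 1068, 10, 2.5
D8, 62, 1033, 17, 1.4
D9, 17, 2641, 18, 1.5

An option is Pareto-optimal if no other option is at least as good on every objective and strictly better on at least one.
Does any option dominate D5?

D1: worse on RAM (24 vs 56).
D2: worse on RAM (41 vs 56).
D3: worse on RAM (13 vs 56).
D4: worse on RAM (10 vs 56).
D6: worse on RAM (21 vs 56).
D7: worse on RAM (41 vs 56).
D8: worse on price (1033 vs 984).
D9: worse on RAM (17 vs 56).
No option is at least as good as D5 on every objective and strictly better on one.

No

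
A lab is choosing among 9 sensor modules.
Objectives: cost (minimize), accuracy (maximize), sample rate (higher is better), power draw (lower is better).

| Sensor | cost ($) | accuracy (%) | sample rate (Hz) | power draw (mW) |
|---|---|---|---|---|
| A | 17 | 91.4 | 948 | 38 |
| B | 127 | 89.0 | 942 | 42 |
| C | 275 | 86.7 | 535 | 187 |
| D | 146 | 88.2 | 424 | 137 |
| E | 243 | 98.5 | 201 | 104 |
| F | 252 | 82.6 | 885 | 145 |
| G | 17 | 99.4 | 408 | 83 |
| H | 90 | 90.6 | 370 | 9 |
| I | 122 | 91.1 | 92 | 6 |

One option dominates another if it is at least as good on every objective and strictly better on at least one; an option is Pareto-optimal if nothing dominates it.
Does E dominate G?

No

E vs G: E is worse on cost (243 vs 17), so it does not dominate G.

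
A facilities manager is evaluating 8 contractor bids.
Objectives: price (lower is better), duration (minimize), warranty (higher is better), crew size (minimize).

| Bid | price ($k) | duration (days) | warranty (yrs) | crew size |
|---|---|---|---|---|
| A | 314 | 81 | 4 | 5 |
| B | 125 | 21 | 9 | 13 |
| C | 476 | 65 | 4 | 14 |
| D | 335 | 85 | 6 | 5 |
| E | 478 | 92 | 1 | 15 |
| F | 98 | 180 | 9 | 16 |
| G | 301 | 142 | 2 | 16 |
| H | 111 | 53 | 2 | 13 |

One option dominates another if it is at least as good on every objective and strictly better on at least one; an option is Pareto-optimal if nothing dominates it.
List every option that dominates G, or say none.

B, H

B: price 125≤301, duration 21≤142, warranty 9≥2, crew size 13≤16 — dominates G.
H: price 111≤301, duration 53≤142, warranty 2≥2, crew size 13≤16 — dominates G.
Others (A, C, D, E, F) are each worse than G on at least one objective.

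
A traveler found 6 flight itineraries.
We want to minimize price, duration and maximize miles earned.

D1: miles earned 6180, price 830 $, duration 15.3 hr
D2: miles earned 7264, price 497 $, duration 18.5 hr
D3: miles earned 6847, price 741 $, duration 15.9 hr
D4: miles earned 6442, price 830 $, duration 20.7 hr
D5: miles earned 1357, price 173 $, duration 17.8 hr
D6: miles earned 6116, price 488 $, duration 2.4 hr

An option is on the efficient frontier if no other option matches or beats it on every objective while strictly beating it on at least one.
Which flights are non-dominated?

D1, D2, D3, D5, D6

D1: not dominated.
D2: not dominated (best miles earned).
D3: not dominated.
D4: dominated by D2 (miles earned 7264≥6442, price 497≤830, duration 18.5≤20.7).
D5: not dominated (best price).
D6: not dominated (best duration).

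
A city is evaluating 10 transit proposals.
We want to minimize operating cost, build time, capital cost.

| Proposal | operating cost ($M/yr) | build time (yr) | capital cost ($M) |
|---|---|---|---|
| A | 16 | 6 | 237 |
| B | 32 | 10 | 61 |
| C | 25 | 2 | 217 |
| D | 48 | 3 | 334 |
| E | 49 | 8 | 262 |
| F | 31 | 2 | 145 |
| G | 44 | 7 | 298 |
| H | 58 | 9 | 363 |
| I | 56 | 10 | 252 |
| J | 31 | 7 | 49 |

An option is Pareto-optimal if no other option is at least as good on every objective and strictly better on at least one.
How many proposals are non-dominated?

4

A: not dominated (best operating cost).
B: dominated by J (operating cost 31≤32, build time 7≤10, capital cost 49≤61).
C: not dominated.
D: dominated by C (operating cost 25≤48, build time 2≤3, capital cost 217≤334).
E: dominated by A (operating cost 16≤49, build time 6≤8, capital cost 237≤262).
F: not dominated.
G: dominated by A (operating cost 16≤44, build time 6≤7, capital cost 237≤298).
H: dominated by A (operating cost 16≤58, build time 6≤9, capital cost 237≤363).
I: dominated by A (operating cost 16≤56, build time 6≤10, capital cost 237≤252).
J: not dominated (best capital cost).
Pareto-optimal: A, C, F, J → 4.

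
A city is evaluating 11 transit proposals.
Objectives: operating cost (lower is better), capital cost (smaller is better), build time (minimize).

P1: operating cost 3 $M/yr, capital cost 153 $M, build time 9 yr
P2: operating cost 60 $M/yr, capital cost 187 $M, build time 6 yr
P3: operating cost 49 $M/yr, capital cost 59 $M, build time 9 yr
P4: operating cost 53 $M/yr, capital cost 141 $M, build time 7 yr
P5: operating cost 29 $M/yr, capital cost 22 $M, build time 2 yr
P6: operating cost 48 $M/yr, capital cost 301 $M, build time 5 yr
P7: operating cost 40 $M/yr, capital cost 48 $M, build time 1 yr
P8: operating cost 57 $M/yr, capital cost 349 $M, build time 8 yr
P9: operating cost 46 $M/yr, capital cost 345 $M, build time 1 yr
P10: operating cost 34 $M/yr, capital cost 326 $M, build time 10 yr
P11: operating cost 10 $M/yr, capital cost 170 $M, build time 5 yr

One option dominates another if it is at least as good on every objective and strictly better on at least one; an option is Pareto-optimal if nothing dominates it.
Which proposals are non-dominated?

P1: not dominated (best operating cost).
P2: dominated by P5 (operating cost 29≤60, capital cost 22≤187, build time 2≤6).
P3: dominated by P5 (operating cost 29≤49, capital cost 22≤59, build time 2≤9).
P4: dominated by P5 (operating cost 29≤53, capital cost 22≤141, build time 2≤7).
P5: not dominated (best capital cost).
P6: dominated by P5 (operating cost 29≤48, capital cost 22≤301, build time 2≤5).
P7: not dominated.
P8: dominated by P4 (operating cost 53≤57, capital cost 141≤349, build time 7≤8).
P9: dominated by P7 (operating cost 40≤46, capital cost 48≤345, build time 1≤1).
P10: dominated by P1 (operating cost 3≤34, capital cost 153≤326, build time 9≤10).
P11: not dominated.

P1, P5, P7, P11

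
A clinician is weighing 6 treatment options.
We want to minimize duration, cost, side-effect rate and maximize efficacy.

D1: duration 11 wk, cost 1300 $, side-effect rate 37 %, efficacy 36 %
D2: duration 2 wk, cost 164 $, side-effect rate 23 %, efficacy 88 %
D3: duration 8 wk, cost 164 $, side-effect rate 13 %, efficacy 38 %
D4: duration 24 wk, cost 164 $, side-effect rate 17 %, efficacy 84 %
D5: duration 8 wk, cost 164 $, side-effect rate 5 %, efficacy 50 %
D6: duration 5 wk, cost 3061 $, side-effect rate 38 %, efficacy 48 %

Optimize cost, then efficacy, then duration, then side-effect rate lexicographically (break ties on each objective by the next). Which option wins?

First minimize cost: best is 164, kept {D2, D3, D4, D5}.
Then maximize efficacy: best is 88, kept {D2}.

D2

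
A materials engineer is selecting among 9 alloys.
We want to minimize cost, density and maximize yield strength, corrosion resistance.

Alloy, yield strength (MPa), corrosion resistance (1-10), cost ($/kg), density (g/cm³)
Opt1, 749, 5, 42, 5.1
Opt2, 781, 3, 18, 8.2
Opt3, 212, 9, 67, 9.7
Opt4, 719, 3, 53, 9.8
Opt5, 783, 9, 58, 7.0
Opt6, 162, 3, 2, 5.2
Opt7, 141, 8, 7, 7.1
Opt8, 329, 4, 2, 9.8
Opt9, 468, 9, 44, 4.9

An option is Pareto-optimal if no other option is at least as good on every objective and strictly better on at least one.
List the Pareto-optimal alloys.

Opt1, Opt2, Opt5, Opt6, Opt7, Opt8, Opt9

Opt1: not dominated.
Opt2: not dominated.
Opt3: dominated by Opt5 (yield strength 783≥212, corrosion resistance 9≥9, cost 58≤67, density 7.0≤9.7).
Opt4: dominated by Opt1 (yield strength 749≥719, corrosion resistance 5≥3, cost 42≤53, density 5.1≤9.8).
Opt5: not dominated (best yield strength).
Opt6: not dominated.
Opt7: not dominated.
Opt8: not dominated.
Opt9: not dominated (best density).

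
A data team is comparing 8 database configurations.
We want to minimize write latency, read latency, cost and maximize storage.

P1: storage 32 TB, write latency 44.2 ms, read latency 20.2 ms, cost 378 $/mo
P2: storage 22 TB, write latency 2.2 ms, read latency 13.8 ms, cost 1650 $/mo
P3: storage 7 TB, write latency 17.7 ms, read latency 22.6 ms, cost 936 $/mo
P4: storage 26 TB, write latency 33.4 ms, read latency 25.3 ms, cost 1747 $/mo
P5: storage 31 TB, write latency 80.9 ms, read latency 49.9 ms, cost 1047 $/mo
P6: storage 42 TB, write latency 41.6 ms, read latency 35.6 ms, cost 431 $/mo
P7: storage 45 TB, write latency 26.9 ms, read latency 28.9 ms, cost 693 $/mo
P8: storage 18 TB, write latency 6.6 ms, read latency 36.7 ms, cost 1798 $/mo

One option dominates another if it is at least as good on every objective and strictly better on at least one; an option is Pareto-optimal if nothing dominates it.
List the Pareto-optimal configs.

P1: not dominated (best cost).
P2: not dominated (best write latency).
P3: not dominated.
P4: not dominated.
P5: dominated by P1 (storage 32≥31, write latency 44.2≤80.9, read latency 20.2≤49.9, cost 378≤1047).
P6: not dominated.
P7: not dominated (best storage).
P8: dominated by P2 (storage 22≥18, write latency 2.2≤6.6, read latency 13.8≤36.7, cost 1650≤1798).

P1, P2, P3, P4, P6, P7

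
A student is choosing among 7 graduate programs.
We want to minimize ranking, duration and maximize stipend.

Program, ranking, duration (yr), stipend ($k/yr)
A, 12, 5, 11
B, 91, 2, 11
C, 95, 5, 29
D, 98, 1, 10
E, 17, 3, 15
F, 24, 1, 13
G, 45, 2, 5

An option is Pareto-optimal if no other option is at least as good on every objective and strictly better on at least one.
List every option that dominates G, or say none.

F: ranking 24≤45, duration 1≤2, stipend 13≥5 — dominates G.
Others (A, B, C, D, E) are each worse than G on at least one objective.

F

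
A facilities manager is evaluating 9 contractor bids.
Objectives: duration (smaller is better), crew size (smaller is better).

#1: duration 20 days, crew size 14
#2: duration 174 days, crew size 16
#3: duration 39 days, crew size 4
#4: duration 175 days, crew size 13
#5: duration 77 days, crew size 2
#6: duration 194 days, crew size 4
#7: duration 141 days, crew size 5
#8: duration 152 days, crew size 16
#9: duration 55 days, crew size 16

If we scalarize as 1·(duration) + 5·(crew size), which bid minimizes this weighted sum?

#1: 1·20 + 5·14 = 90
#2: 1·174 + 5·16 = 254
#3: 1·39 + 5·4 = 59
#4: 1·175 + 5·13 = 240
#5: 1·77 + 5·2 = 87
#6: 1·194 + 5·4 = 214
#7: 1·141 + 5·5 = 166
#8: 1·152 + 5·16 = 232
#9: 1·55 + 5·16 = 135
Lowest: #3 at 59.

#3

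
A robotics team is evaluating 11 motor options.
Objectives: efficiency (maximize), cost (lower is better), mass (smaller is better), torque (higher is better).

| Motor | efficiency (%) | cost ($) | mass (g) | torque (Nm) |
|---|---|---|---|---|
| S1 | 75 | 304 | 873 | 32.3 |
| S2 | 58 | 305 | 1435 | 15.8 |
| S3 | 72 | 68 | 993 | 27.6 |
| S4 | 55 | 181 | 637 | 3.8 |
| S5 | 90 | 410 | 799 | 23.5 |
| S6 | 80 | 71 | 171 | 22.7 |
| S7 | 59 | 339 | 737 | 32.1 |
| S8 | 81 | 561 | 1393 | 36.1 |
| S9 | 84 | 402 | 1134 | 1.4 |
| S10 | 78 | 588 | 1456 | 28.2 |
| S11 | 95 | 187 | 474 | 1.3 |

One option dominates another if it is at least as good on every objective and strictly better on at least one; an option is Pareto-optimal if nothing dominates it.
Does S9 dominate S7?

S9 vs S7: S9 is worse on cost (402 vs 339), so it does not dominate S7.

No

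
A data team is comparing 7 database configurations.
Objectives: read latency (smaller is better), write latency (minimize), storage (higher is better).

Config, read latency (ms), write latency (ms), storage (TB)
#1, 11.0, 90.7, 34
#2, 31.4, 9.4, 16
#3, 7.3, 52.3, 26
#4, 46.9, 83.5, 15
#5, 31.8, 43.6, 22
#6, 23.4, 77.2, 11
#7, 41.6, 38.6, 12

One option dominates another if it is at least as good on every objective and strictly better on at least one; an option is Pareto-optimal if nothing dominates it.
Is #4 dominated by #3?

Yes

#3 vs #4: read latency 7.3≤46.9, write latency 52.3≤83.5, storage 26≥15 — #3 is at least as good on every objective with at least one strict improvement.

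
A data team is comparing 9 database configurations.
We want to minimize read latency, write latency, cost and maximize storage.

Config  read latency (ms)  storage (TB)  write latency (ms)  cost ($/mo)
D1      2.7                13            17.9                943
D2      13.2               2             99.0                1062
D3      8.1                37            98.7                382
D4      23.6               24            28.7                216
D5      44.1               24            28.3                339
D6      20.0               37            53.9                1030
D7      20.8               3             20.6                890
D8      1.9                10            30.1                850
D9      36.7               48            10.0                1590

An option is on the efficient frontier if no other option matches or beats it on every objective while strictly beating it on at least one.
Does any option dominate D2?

Yes

D1 vs D2: read latency 2.7≤13.2, storage 13≥2, write latency 17.9≤99.0, cost 943≤1062 — D1 is at least as good on every objective and strictly better on at least one, so D1 dominates D2.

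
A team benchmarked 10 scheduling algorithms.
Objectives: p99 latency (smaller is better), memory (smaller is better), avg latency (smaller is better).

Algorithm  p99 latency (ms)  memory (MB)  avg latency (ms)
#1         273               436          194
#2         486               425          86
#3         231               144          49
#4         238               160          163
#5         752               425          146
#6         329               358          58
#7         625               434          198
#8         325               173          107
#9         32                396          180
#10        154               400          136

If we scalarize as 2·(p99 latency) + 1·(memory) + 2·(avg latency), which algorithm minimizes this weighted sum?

#3

#1: 2·273 + 1·436 + 2·194 = 1370
#2: 2·486 + 1·425 + 2·86 = 1569
#3: 2·231 + 1·144 + 2·49 = 704
#4: 2·238 + 1·160 + 2·163 = 962
#5: 2·752 + 1·425 + 2·146 = 2221
#6: 2·329 + 1·358 + 2·58 = 1132
#7: 2·625 + 1·434 + 2·198 = 2080
#8: 2·325 + 1·173 + 2·107 = 1037
#9: 2·32 + 1·396 + 2·180 = 820
#10: 2·154 + 1·400 + 2·136 = 980
Lowest: #3 at 704.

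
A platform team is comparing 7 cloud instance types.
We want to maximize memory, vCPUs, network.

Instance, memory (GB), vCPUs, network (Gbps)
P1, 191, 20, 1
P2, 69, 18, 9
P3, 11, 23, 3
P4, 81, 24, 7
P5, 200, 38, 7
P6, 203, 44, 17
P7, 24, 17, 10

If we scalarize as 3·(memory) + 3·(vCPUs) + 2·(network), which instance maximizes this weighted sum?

P6

P1: 3·191 + 3·20 + 2·1 = 635
P2: 3·69 + 3·18 + 2·9 = 279
P3: 3·11 + 3·23 + 2·3 = 108
P4: 3·81 + 3·24 + 2·7 = 329
P5: 3·200 + 3·38 + 2·7 = 728
P6: 3·203 + 3·44 + 2·17 = 775
P7: 3·24 + 3·17 + 2·10 = 143
Highest: P6 at 775.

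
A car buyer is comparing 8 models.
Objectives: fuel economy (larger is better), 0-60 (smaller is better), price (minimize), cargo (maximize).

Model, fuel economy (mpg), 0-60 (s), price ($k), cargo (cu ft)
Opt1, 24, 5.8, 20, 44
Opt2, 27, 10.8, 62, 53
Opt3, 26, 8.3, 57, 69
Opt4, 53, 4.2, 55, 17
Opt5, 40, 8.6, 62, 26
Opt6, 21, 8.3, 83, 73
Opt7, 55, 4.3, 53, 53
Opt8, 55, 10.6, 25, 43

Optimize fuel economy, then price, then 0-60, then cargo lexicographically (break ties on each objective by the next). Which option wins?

First maximize fuel economy: best is 55, kept {Opt7, Opt8}.
Then minimize price: best is 25, kept {Opt8}.

Opt8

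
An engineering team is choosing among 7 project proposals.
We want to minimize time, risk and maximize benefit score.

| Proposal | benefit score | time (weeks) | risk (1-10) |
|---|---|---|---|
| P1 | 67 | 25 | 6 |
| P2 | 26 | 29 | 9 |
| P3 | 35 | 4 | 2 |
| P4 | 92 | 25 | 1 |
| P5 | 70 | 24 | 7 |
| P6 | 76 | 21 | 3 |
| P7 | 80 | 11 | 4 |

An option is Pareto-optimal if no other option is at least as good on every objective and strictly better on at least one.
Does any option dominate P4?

No

P1: worse on benefit score (67 vs 92).
P2: worse on benefit score (26 vs 92).
P3: worse on benefit score (35 vs 92).
P5: worse on benefit score (70 vs 92).
P6: worse on benefit score (76 vs 92).
P7: worse on benefit score (80 vs 92).
No option is at least as good as P4 on every objective and strictly better on one.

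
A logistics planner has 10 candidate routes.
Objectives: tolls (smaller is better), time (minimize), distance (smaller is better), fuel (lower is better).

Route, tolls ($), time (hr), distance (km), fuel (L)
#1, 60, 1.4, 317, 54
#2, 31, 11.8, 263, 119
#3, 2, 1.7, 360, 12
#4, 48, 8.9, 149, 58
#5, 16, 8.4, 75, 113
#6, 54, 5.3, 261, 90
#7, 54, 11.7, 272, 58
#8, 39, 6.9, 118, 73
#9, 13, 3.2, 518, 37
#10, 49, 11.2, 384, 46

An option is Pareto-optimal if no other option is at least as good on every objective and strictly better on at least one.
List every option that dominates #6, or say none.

#1: worse on tolls (60 vs 54).
#2: worse on time (11.8 vs 5.3).
#3: worse on distance (360 vs 261).
#4: worse on time (8.9 vs 5.3).
#5: worse on time (8.4 vs 5.3).
#7: worse on time (11.7 vs 5.3).
#8: worse on time (6.9 vs 5.3).
#9: worse on distance (518 vs 261).
#10: worse on time (11.2 vs 5.3).
No option dominates #6.

none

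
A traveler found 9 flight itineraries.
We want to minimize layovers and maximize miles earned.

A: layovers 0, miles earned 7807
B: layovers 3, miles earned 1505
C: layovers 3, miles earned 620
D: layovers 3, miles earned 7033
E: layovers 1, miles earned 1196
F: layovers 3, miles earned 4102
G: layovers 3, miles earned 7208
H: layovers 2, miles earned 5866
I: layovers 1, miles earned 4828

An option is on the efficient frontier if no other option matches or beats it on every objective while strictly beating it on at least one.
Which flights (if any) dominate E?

A: layovers 0≤1, miles earned 7807≥1196 — dominates E.
I: layovers 1≤1, miles earned 4828≥1196 — dominates E.
Others (B, C, D, F, G, H) are each worse than E on at least one objective.

A, I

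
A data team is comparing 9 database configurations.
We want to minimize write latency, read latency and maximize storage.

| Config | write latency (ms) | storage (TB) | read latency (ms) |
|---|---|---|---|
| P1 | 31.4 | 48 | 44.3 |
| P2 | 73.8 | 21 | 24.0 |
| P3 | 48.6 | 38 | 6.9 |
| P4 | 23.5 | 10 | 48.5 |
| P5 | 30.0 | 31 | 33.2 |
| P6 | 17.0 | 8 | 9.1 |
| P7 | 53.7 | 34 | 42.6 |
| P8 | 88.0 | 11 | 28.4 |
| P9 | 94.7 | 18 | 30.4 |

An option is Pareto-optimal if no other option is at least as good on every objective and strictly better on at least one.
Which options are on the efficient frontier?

P1: not dominated (best storage).
P2: dominated by P3 (write latency 48.6≤73.8, storage 38≥21, read latency 6.9≤24.0).
P3: not dominated (best read latency).
P4: not dominated.
P5: not dominated.
P6: not dominated (best write latency).
P7: dominated by P3 (write latency 48.6≤53.7, storage 38≥34, read latency 6.9≤42.6).
P8: dominated by P2 (write latency 73.8≤88.0, storage 21≥11, read latency 24.0≤28.4).
P9: dominated by P2 (write latency 73.8≤94.7, storage 21≥18, read latency 24.0≤30.4).

P1, P3, P4, P5, P6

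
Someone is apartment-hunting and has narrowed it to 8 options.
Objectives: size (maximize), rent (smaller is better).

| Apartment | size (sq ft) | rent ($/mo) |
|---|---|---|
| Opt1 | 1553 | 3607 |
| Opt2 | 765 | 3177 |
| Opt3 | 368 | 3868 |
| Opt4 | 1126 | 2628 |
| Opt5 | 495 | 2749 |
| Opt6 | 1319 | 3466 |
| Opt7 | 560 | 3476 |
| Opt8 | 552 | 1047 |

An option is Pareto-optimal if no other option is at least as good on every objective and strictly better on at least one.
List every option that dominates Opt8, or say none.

Opt1: worse on rent (3607 vs 1047).
Opt2: worse on rent (3177 vs 1047).
Opt3: worse on size (368 vs 552).
Opt4: worse on rent (2628 vs 1047).
Opt5: worse on size (495 vs 552).
Opt6: worse on rent (3466 vs 1047).
Opt7: worse on rent (3476 vs 1047).
No option dominates Opt8.

none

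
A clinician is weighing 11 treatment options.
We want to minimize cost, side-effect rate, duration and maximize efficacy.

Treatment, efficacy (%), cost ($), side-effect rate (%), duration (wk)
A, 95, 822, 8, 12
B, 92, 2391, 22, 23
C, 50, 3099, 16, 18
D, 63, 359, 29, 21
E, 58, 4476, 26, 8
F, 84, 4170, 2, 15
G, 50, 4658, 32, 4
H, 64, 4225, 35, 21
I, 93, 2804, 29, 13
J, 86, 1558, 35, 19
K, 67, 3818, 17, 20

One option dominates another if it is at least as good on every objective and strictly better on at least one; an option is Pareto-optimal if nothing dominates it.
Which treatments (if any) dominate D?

A: worse on cost (822 vs 359).
B: worse on cost (2391 vs 359).
C: worse on efficacy (50 vs 63).
E: worse on efficacy (58 vs 63).
F: worse on cost (4170 vs 359).
G: worse on efficacy (50 vs 63).
H: worse on cost (4225 vs 359).
I: worse on cost (2804 vs 359).
J: worse on cost (1558 vs 359).
K: worse on cost (3818 vs 359).
No option dominates D.

none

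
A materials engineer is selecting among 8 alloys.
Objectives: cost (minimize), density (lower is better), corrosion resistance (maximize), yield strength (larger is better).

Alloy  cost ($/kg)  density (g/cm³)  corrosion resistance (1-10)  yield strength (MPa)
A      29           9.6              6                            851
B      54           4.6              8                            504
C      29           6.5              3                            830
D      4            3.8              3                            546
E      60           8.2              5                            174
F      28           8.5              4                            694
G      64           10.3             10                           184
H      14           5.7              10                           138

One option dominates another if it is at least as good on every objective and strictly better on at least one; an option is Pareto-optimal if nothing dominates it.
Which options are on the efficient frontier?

A, B, C, D, F, G, H

A: not dominated (best yield strength).
B: not dominated.
C: not dominated.
D: not dominated (best cost).
E: dominated by B (cost 54≤60, density 4.6≤8.2, corrosion resistance 8≥5, yield strength 504≥174).
F: not dominated.
G: not dominated.
H: not dominated.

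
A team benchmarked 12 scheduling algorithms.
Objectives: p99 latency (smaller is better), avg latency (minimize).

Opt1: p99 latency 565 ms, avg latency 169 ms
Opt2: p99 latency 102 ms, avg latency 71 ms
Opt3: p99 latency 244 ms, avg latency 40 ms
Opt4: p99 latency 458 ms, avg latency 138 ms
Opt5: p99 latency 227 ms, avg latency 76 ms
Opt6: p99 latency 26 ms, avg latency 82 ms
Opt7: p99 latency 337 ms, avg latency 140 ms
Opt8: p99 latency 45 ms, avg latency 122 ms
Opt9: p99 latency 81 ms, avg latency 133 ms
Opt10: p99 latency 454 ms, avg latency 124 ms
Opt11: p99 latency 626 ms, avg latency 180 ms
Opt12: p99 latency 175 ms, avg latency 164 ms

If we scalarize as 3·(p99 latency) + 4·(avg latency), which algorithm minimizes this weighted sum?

Opt6

Opt1: 3·565 + 4·169 = 2371
Opt2: 3·102 + 4·71 = 590
Opt3: 3·244 + 4·40 = 892
Opt4: 3·458 + 4·138 = 1926
Opt5: 3·227 + 4·76 = 985
Opt6: 3·26 + 4·82 = 406
Opt7: 3·337 + 4·140 = 1571
Opt8: 3·45 + 4·122 = 623
Opt9: 3·81 + 4·133 = 775
Opt10: 3·454 + 4·124 = 1858
Opt11: 3·626 + 4·180 = 2598
Opt12: 3·175 + 4·164 = 1181
Lowest: Opt6 at 406.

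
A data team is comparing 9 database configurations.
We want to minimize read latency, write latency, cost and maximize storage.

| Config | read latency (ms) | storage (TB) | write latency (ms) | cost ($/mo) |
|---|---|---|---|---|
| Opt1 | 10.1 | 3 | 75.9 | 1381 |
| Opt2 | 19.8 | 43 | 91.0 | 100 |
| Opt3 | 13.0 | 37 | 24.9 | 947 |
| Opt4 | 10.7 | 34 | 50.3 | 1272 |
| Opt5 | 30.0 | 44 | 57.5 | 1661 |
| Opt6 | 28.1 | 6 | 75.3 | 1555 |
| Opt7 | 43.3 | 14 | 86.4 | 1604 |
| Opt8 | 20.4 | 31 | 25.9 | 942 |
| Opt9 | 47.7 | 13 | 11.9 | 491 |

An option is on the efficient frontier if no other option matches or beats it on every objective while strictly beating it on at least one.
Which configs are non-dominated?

Opt1: not dominated (best read latency).
Opt2: not dominated (best cost).
Opt3: not dominated.
Opt4: not dominated.
Opt5: not dominated (best storage).
Opt6: dominated by Opt3 (read latency 13.0≤28.1, storage 37≥6, write latency 24.9≤75.3, cost 947≤1555).
Opt7: dominated by Opt3 (read latency 13.0≤43.3, storage 37≥14, write latency 24.9≤86.4, cost 947≤1604).
Opt8: not dominated.
Opt9: not dominated (best write latency).

Opt1, Opt2, Opt3, Opt4, Opt5, Opt8, Opt9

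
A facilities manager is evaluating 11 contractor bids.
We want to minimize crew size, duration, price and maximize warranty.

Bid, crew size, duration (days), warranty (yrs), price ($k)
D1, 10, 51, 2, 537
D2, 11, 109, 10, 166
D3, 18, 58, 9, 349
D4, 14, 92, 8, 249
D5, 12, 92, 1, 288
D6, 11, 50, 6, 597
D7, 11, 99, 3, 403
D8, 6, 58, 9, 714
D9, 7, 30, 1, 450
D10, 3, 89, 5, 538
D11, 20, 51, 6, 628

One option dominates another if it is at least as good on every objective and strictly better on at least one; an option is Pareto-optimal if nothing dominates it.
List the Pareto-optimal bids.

D1: not dominated.
D2: not dominated (best warranty).
D3: not dominated.
D4: not dominated.
D5: not dominated.
D6: not dominated.
D7: not dominated.
D8: not dominated.
D9: not dominated (best duration).
D10: not dominated (best crew size).
D11: dominated by D6 (crew size 11≤20, duration 50≤51, warranty 6≥6, price 597≤628).

D1, D2, D3, D4, D5, D6, D7, D8, D9, D10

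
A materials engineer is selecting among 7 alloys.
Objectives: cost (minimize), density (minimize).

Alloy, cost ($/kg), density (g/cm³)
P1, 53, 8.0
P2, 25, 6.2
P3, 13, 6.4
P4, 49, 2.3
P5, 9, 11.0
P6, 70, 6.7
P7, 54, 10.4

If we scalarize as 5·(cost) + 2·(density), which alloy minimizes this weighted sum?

P5

P1: 5·53 + 2·8.0 = 281.0
P2: 5·25 + 2·6.2 = 137.4
P3: 5·13 + 2·6.4 = 77.8
P4: 5·49 + 2·2.3 = 249.6
P5: 5·9 + 2·11.0 = 67.0
P6: 5·70 + 2·6.7 = 363.4
P7: 5·54 + 2·10.4 = 290.8
Lowest: P5 at 67.0.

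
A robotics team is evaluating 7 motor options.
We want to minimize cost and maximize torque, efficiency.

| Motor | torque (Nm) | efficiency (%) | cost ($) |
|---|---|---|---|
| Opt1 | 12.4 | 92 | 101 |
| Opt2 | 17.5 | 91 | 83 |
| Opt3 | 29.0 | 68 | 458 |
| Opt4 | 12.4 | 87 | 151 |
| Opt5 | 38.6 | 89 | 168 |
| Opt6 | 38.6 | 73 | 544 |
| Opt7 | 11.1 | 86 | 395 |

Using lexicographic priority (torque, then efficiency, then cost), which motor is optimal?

First maximize torque: best is 38.6, kept {Opt5, Opt6}.
Then maximize efficiency: best is 89, kept {Opt5}.

Opt5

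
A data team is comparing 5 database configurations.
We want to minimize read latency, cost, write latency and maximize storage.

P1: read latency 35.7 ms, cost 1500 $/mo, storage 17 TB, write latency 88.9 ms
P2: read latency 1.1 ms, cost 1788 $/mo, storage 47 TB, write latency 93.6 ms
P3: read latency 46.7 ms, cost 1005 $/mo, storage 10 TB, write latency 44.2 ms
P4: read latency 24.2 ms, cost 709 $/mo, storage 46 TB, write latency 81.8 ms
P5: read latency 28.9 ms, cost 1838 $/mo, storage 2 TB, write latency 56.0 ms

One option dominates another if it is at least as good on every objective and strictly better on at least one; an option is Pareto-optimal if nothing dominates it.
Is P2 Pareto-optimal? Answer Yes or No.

P1: worse on read latency (35.7 vs 1.1).
P3: worse on read latency (46.7 vs 1.1).
P4: worse on read latency (24.2 vs 1.1).
P5: worse on read latency (28.9 vs 1.1).
No option is at least as good as P2 on every objective and strictly better on one.

Yes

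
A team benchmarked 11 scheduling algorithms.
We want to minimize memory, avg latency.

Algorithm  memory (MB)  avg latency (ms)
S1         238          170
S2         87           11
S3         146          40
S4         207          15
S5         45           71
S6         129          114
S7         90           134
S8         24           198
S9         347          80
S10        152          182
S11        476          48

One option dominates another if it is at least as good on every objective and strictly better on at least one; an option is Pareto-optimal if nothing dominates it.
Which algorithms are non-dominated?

S2, S5, S8

S1: dominated by S2 (memory 87≤238, avg latency 11≤170).
S2: not dominated (best avg latency).
S3: dominated by S2 (memory 87≤146, avg latency 11≤40).
S4: dominated by S2 (memory 87≤207, avg latency 11≤15).
S5: not dominated.
S6: dominated by S2 (memory 87≤129, avg latency 11≤114).
S7: dominated by S2 (memory 87≤90, avg latency 11≤134).
S8: not dominated (best memory).
S9: dominated by S2 (memory 87≤347, avg latency 11≤80).
S10: dominated by S2 (memory 87≤152, avg latency 11≤182).
S11: dominated by S2 (memory 87≤476, avg latency 11≤48).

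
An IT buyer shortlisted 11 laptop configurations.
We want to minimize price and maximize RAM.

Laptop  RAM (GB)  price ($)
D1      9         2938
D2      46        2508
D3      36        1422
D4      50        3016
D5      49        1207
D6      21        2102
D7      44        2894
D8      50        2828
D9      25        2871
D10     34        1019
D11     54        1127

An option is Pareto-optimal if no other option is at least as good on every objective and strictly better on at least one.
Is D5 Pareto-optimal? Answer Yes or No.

D11 vs D5: RAM 54≥49, price 1127≤1207 — D11 is at least as good on every objective and strictly better on at least one, so D11 dominates D5.

No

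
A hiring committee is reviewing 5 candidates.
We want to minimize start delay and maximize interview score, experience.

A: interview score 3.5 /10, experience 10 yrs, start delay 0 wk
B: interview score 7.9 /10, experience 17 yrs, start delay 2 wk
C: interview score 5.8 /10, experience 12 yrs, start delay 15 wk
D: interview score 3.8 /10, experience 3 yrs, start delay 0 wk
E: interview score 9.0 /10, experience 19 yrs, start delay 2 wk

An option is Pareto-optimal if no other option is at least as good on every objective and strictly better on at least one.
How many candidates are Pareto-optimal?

A: not dominated.
B: dominated by E (interview score 9.0≥7.9, experience 19≥17, start delay 2≤2).
C: dominated by B (interview score 7.9≥5.8, experience 17≥12, start delay 2≤15).
D: not dominated.
E: not dominated (best interview score).
Pareto-optimal: A, D, E → 3.

3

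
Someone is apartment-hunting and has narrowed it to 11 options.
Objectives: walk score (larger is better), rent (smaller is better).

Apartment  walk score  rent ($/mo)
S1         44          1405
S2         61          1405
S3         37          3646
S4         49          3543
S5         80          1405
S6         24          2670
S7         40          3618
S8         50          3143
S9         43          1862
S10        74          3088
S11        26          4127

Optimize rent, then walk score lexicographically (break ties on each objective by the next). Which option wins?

S5

First minimize rent: best is 1405, kept {S1, S2, S5}.
Then maximize walk score: best is 80, kept {S5}.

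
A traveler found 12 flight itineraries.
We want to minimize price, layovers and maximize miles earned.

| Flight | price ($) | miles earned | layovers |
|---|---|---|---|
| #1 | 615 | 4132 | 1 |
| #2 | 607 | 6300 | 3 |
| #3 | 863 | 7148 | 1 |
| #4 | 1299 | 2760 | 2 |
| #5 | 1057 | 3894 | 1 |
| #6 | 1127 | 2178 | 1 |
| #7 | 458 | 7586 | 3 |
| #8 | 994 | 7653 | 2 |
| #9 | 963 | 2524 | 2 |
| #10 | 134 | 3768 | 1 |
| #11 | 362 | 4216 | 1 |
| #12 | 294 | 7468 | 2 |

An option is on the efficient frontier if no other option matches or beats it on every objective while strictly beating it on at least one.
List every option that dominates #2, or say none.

#7: price 458≤607, miles earned 7586≥6300, layovers 3≤3 — dominates #2.
#12: price 294≤607, miles earned 7468≥6300, layovers 2≤3 — dominates #2.
Others (#1, #3, #4, #5, #6, #8, #9, #10, #11) are each worse than #2 on at least one objective.

#7, #12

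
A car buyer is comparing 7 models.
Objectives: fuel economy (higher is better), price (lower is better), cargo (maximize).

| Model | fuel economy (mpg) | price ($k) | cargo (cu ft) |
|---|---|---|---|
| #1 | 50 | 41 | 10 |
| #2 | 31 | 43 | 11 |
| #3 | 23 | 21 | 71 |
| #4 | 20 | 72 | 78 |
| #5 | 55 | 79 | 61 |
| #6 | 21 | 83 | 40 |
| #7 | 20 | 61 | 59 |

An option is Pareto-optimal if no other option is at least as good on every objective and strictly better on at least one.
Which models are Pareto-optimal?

#1, #2, #3, #4, #5

#1: not dominated.
#2: not dominated.
#3: not dominated (best price).
#4: not dominated (best cargo).
#5: not dominated (best fuel economy).
#6: dominated by #3 (fuel economy 23≥21, price 21≤83, cargo 71≥40).
#7: dominated by #3 (fuel economy 23≥20, price 21≤61, cargo 71≥59).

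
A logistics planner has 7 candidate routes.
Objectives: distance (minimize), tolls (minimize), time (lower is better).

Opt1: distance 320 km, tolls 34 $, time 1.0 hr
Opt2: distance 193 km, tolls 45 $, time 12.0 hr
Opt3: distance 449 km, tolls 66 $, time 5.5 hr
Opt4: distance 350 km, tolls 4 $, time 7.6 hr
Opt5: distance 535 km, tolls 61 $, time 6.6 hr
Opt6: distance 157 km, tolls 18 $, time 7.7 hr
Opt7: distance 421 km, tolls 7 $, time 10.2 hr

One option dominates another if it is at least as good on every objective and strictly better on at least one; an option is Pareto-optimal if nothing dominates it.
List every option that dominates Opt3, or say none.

Opt1

Opt1: distance 320≤449, tolls 34≤66, time 1.0≤5.5 — dominates Opt3.
Others (Opt2, Opt4, Opt5, Opt6, Opt7) are each worse than Opt3 on at least one objective.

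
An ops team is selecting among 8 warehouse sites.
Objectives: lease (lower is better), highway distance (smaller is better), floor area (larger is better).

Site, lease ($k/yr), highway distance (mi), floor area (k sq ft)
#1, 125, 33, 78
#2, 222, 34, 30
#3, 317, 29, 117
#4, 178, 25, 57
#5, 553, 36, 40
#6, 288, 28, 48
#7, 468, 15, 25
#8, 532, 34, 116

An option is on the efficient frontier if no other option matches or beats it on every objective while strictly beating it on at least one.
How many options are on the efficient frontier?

4

#1: not dominated (best lease).
#2: dominated by #1 (lease 125≤222, highway distance 33≤34, floor area 78≥30).
#3: not dominated (best floor area).
#4: not dominated.
#5: dominated by #1 (lease 125≤553, highway distance 33≤36, floor area 78≥40).
#6: dominated by #4 (lease 178≤288, highway distance 25≤28, floor area 57≥48).
#7: not dominated (best highway distance).
#8: dominated by #3 (lease 317≤532, highway distance 29≤34, floor area 117≥116).
Pareto-optimal: #1, #3, #4, #7 → 4.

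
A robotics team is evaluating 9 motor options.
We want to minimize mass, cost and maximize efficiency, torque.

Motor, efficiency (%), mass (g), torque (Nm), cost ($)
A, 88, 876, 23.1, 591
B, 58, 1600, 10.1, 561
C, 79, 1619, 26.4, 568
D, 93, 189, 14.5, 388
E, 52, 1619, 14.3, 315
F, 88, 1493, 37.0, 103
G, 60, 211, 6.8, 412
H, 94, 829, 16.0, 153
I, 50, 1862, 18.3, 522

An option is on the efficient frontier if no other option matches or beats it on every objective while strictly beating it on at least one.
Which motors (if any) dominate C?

F: efficiency 88≥79, mass 1493≤1619, torque 37.0≥26.4, cost 103≤568 — dominates C.
Others (A, B, D, E, G, H, I) are each worse than C on at least one objective.

F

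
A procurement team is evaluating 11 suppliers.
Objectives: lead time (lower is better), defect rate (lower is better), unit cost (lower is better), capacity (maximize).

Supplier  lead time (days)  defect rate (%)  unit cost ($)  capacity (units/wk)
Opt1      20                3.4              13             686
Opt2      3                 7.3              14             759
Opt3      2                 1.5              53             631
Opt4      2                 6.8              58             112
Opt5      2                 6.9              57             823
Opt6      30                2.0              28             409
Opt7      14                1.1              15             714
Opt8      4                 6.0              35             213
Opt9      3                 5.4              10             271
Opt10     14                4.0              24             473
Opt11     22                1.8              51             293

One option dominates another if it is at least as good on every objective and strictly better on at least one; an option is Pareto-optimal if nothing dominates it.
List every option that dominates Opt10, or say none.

Opt7

Opt7: lead time 14≤14, defect rate 1.1≤4.0, unit cost 15≤24, capacity 714≥473 — dominates Opt10.
Others (Opt1, Opt2, Opt3, Opt4, Opt5, Opt6, Opt8, Opt9, Opt11) are each worse than Opt10 on at least one objective.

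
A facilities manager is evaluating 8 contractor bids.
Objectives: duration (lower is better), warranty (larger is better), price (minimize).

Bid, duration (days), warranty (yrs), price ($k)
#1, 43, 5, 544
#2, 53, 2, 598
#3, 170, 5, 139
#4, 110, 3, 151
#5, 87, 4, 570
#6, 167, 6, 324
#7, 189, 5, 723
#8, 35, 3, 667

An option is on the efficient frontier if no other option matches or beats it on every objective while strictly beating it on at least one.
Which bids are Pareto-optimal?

#1: not dominated.
#2: dominated by #1 (duration 43≤53, warranty 5≥2, price 544≤598).
#3: not dominated (best price).
#4: not dominated.
#5: dominated by #1 (duration 43≤87, warranty 5≥4, price 544≤570).
#6: not dominated (best warranty).
#7: dominated by #1 (duration 43≤189, warranty 5≥5, price 544≤723).
#8: not dominated (best duration).

#1, #3, #4, #6, #8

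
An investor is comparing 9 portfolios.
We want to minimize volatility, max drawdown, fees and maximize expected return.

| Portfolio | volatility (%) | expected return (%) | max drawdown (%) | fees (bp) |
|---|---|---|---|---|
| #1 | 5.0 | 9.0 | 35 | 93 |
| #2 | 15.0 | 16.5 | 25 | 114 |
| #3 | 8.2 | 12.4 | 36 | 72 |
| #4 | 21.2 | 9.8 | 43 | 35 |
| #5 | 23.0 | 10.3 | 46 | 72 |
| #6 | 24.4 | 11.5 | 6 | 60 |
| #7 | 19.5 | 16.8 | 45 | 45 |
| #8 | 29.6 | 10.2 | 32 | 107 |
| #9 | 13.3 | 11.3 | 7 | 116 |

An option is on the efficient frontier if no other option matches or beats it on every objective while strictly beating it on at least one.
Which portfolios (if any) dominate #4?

none

#1: worse on expected return (9.0 vs 9.8).
#2: worse on fees (114 vs 35).
#3: worse on fees (72 vs 35).
#5: worse on volatility (23.0 vs 21.2).
#6: worse on volatility (24.4 vs 21.2).
#7: worse on max drawdown (45 vs 43).
#8: worse on volatility (29.6 vs 21.2).
#9: worse on fees (116 vs 35).
No option dominates #4.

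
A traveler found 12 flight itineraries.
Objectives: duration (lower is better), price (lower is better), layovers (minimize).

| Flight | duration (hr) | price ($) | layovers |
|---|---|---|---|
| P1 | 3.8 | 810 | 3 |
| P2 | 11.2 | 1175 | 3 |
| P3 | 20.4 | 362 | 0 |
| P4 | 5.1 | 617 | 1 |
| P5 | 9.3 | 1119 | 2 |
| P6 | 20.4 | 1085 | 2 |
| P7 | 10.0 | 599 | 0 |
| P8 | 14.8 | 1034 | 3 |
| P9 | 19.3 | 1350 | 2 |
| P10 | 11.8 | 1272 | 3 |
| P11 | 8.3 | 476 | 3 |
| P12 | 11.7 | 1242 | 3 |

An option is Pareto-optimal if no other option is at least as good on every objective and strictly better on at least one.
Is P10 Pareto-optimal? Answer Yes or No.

P1 vs P10: duration 3.8≤11.8, price 810≤1272, layovers 3≤3 — P1 is at least as good on every objective and strictly better on at least one, so P1 dominates P10.

No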